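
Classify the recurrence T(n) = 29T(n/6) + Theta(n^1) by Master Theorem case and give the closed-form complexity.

Master Theorem for T(n) = 29T(n/6) + O(n^1):

a = 29, b = 6, c = 1
log_b(a) = log_6(29) = 1.8793

Case 1: c = 1 < log_6(29) = 1.8793
T(n) = O(n^(log_6 29))

For T(n) = 29T(n/6) + O(n^1): log_6(29) = 1.8793. This is Case 1 of the Master Theorem (c < log_b(a), work dominated by leaves), giving O(n^(log_6 29)).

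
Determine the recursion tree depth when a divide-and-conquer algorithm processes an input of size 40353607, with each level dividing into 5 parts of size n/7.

For divide and conquer with division factor 7:

Problem sizes at each level:
Level 0: 40353607
Level 1: 5764801
Level 2: 823543
Level 3: 117649
Level 4: 16807
Level 5: 2401
Level 6: 343
Level 7: 49
Level 8: 7
Level 9: 1

The root is level 0 and the size-1 base case is level 9 (the tree spans levels 0 through 9, i.e. 10 levels counting the root), so the depth is the number of divisions: log_7(40353607) = 9

The recursion tree depth is log_7(40353607) = 9. At each level, the problem size is divided by 7, so it takes 9 divisions to reduce to a base case of size 1. The algorithm makes 5 recursive calls at each level.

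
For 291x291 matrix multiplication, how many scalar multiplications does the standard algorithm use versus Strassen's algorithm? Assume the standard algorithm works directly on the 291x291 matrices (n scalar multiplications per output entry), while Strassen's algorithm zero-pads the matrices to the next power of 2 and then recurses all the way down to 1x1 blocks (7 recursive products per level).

Matrix multiplication for 291x291 matrices:

Strassen's algorithm requires power-of-2 dimensions. Pad 291x291 to 512x512 (next power of 2).

Standard algorithm: 291^3 = 24642171 multiplications
Strassen's algorithm: 7^(log2(512)) = 7^9 = 40353607 multiplications
Difference: 24642171 - 40353607 = -15711436 (Strassen uses MORE here due to padding overhead — for small or just-over-power-of-2 n, padding can outweigh the per-level savings)

Standard: 24642171 multiplications (291^3). Strassen: 40353607 multiplications (7^9, after padding to 512x512). Strassen reduces 8 recursive multiplications to 7 at each level.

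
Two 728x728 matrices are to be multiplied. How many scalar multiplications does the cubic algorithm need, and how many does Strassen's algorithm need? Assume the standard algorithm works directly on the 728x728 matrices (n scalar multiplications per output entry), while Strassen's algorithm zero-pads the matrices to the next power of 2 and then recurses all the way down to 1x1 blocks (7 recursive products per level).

Matrix multiplication for 728x728 matrices:

Strassen's algorithm requires power-of-2 dimensions. Pad 728x728 to 1024x1024 (next power of 2).

Standard algorithm: 728^3 = 385828352 multiplications
Strassen's algorithm: 7^(log2(1024)) = 7^10 = 282475249 multiplications
Savings: 385828352 - 282475249 = 103353103 multiplications

Standard: 385828352 multiplications (728^3). Strassen: 282475249 multiplications (7^10, after padding to 1024x1024). Strassen reduces 8 recursive multiplications to 7 at each level.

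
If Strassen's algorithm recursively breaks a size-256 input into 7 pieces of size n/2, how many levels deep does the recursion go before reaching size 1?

For divide and conquer with division factor 2:

Problem sizes at each level:
Level 0: 256
Level 1: 128
Level 2: 64
Level 3: 32
Level 4: 16
Level 5: 8
Level 6: 4
Level 7: 2
Level 8: 1

The root is level 0 and the size-1 base case is level 8 (the tree spans levels 0 through 8, i.e. 9 levels counting the root), so the depth is the number of divisions: log_2(256) = 8

The recursion tree depth is log_2(256) = 8. At each level, the problem size is divided by 2, so it takes 8 divisions to reduce to a base case of size 1. The algorithm makes 7 recursive calls at each level.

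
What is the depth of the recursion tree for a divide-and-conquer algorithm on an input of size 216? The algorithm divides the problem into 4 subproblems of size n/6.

For divide and conquer with division factor 6:

Problem sizes at each level:
Level 0: 216
Level 1: 36
Level 2: 6
Level 3: 1

The root is level 0 and the size-1 base case is level 3 (the tree spans levels 0 through 3, i.e. 4 levels counting the root), so the depth is the number of divisions: log_6(216) = 3

The recursion tree depth is log_6(216) = 3. At each level, the problem size is divided by 6, so it takes 3 divisions to reduce to a base case of size 1. The algorithm makes 4 recursive calls at each level.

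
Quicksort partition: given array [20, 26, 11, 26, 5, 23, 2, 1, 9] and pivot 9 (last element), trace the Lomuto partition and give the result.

Lomuto partition with pivot = 9:

Initial array: [20, 26, 11, 26, 5, 23, 2, 1, 9]

arr[0]=20 > 9: no swap
arr[1]=26 > 9: no swap
arr[2]=11 > 9: no swap
arr[3]=26 > 9: no swap
arr[4]=5 <= 9: swap with position 0, array becomes [5, 26, 11, 26, 20, 23, 2, 1, 9]
arr[5]=23 > 9: no swap
arr[6]=2 <= 9: swap with position 1, array becomes [5, 2, 11, 26, 20, 23, 26, 1, 9]
arr[7]=1 <= 9: swap with position 2, array becomes [5, 2, 1, 26, 20, 23, 26, 11, 9]

Place pivot at position 3: [5, 2, 1, 9, 20, 23, 26, 11, 26]
Pivot position: 3

After partitioning with pivot 9, the array becomes [5, 2, 1, 9, 20, 23, 26, 11, 26]. The pivot is placed at index 3. All elements to the left of the pivot are <= 9, and all elements to the right are > 9.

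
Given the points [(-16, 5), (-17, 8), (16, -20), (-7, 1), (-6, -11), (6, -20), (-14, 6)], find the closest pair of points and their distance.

Computing all pairwise distances among 7 points:

d((-16, 5), (-17, 8)) = 3.1623
d((-16, 5), (16, -20)) = 40.6079
d((-16, 5), (-7, 1)) = 9.8489
d((-16, 5), (-6, -11)) = 18.868
d((-16, 5), (6, -20)) = 33.3017
d((-16, 5), (-14, 6)) = 2.2361 <-- minimum
d((-17, 8), (16, -20)) = 43.2782
d((-17, 8), (-7, 1)) = 12.2066
d((-17, 8), (-6, -11)) = 21.9545
d((-17, 8), (6, -20)) = 36.2353
d((-17, 8), (-14, 6)) = 3.6056
d((16, -20), (-7, 1)) = 31.1448
d((16, -20), (-6, -11)) = 23.7697
d((16, -20), (6, -20)) = 10.0
d((16, -20), (-14, 6)) = 39.6989
d((-7, 1), (-6, -11)) = 12.0416
d((-7, 1), (6, -20)) = 24.6982
d((-7, 1), (-14, 6)) = 8.6023
d((-6, -11), (6, -20)) = 15.0
d((-6, -11), (-14, 6)) = 18.7883
d((6, -20), (-14, 6)) = 32.8024

Closest pair: (-16, 5) and (-14, 6) with distance 2.2361

The closest pair is (-16, 5) and (-14, 6) with Euclidean distance 2.2361. For 7 points, brute-force pairwise comparison is shown above. For large n, the divide-and-conquer algorithm (sort by x, recurse on halves, check the dividing strip) achieves O(n log n).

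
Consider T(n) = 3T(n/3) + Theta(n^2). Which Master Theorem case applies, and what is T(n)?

Master Theorem for T(n) = 3T(n/3) + O(n^2):

a = 3, b = 3, c = 2
log_b(a) = log_3(3) = 1.0000

Case 3: c = 2 > log_3(3) = 1.0000
T(n) = O(n^2) = O(n^2)

For T(n) = 3T(n/3) + O(n^2): log_3(3) = 1.0000. This is Case 3 of the Master Theorem (c > log_b(a), work dominated by root), giving O(n^2).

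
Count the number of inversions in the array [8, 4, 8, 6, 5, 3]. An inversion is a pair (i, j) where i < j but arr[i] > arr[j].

Finding inversions in [8, 4, 8, 6, 5, 3]:

(0, 1): arr[0]=8 > arr[1]=4
(0, 3): arr[0]=8 > arr[3]=6
(0, 4): arr[0]=8 > arr[4]=5
(0, 5): arr[0]=8 > arr[5]=3
(1, 5): arr[1]=4 > arr[5]=3
(2, 3): arr[2]=8 > arr[3]=6
(2, 4): arr[2]=8 > arr[4]=5
(2, 5): arr[2]=8 > arr[5]=3
(3, 4): arr[3]=6 > arr[4]=5
(3, 5): arr[3]=6 > arr[5]=3
(4, 5): arr[4]=5 > arr[5]=3

Total inversions: 11

The array has 11 inversion(s): (0,1), (0,3), (0,4), (0,5), (1,5), (2,3), (2,4), (2,5), (3,4), (3,5), (4,5). Each pair (i,j) satisfies i < j and arr[i] > arr[j].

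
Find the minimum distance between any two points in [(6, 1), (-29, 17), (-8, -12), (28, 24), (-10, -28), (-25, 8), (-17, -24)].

Computing all pairwise distances among 7 points:

d((6, 1), (-29, 17)) = 38.4838
d((6, 1), (-8, -12)) = 19.105
d((6, 1), (28, 24)) = 31.8277
d((6, 1), (-10, -28)) = 33.121
d((6, 1), (-25, 8)) = 31.7805
d((6, 1), (-17, -24)) = 33.9706
d((-29, 17), (-8, -12)) = 35.805
d((-29, 17), (28, 24)) = 57.4282
d((-29, 17), (-10, -28)) = 48.8467
d((-29, 17), (-25, 8)) = 9.8489
d((-29, 17), (-17, -24)) = 42.72
d((-8, -12), (28, 24)) = 50.9117
d((-8, -12), (-10, -28)) = 16.1245
d((-8, -12), (-25, 8)) = 26.2488
d((-8, -12), (-17, -24)) = 15.0
d((28, 24), (-10, -28)) = 64.405
d((28, 24), (-25, 8)) = 55.3624
d((28, 24), (-17, -24)) = 65.7951
d((-10, -28), (-25, 8)) = 39.0
d((-10, -28), (-17, -24)) = 8.0623 <-- minimum
d((-25, 8), (-17, -24)) = 32.9848

Closest pair: (-10, -28) and (-17, -24) with distance 8.0623

The closest pair is (-10, -28) and (-17, -24) with Euclidean distance 8.0623. For 7 points, brute-force pairwise comparison is shown above. For large n, the divide-and-conquer algorithm (sort by x, recurse on halves, check the dividing strip) achieves O(n log n).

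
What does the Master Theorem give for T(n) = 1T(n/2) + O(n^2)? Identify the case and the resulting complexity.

Master Theorem for T(n) = 1T(n/2) + O(n^2):

a = 1, b = 2, c = 2
log_b(a) = log_2(1) = 0.0000

Case 3: c = 2 > log_2(1) = 0.0000
T(n) = O(n^2) = O(n^2)

For T(n) = 1T(n/2) + O(n^2): log_2(1) = 0.0000. This is Case 3 of the Master Theorem (c > log_b(a), work dominated by root), giving O(n^2).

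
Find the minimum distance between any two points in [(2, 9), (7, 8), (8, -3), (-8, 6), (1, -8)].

Computing all pairwise distances among 5 points:

d((2, 9), (7, 8)) = 5.099 <-- minimum
d((2, 9), (8, -3)) = 13.4164
d((2, 9), (-8, 6)) = 10.4403
d((2, 9), (1, -8)) = 17.0294
d((7, 8), (8, -3)) = 11.0454
d((7, 8), (-8, 6)) = 15.1327
d((7, 8), (1, -8)) = 17.088
d((8, -3), (-8, 6)) = 18.3576
d((8, -3), (1, -8)) = 8.6023
d((-8, 6), (1, -8)) = 16.6433

Closest pair: (2, 9) and (7, 8) with distance 5.099

The closest pair is (2, 9) and (7, 8) with Euclidean distance 5.099. For 5 points, brute-force pairwise comparison is shown above. For large n, the divide-and-conquer algorithm (sort by x, recurse on halves, check the dividing strip) achieves O(n log n).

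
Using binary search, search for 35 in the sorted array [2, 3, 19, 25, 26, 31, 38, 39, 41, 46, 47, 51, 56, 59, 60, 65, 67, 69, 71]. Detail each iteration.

Binary search for 35 in [2, 3, 19, 25, 26, 31, 38, 39, 41, 46, 47, 51, 56, 59, 60, 65, 67, 69, 71]:

lo=0, hi=18, mid=9, arr[mid]=46 -> 46 > 35, search left half
lo=0, hi=8, mid=4, arr[mid]=26 -> 26 < 35, search right half
lo=5, hi=8, mid=6, arr[mid]=38 -> 38 > 35, search left half
lo=5, hi=5, mid=5, arr[mid]=31 -> 31 < 35, search right half
lo=6 > hi=5, target 35 not found

Binary search determines that 35 is not in the array after 4 comparisons. The search space was exhausted without finding the target.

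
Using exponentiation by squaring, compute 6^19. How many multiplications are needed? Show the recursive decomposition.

Computing 6^19 by squaring (build up from 6^1; each line after the first costs one multiplication):

6^1 = 6
6^2 = (6^1)^2 = 6^2 = 36
6^4 = (6^2)^2 = 36^2 = 1296
6^8 = (6^4)^2 = 1296^2 = 1679616
6^9 = 6 * 6^8 = 6 * 1679616 = 10077696
6^18 = (6^9)^2 = 10077696^2 = 101559956668416
6^19 = 6 * 6^18 = 6 * 101559956668416 = 609359740010496

Result: 609359740010496
Multiplications needed: 6 (6 lines after 6^1)

6^19 = 609359740010496. Using exponentiation by squaring, this requires 6 multiplications. The key idea: if the exponent is even, square the half-power; if odd, multiply by the base once.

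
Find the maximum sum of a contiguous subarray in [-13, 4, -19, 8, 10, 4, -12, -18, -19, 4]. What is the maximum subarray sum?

Using Kadane's algorithm on [-13, 4, -19, 8, 10, 4, -12, -18, -19, 4]:

Scanning through the array:
Position 1 (value 4): max_ending_here = 4, max_so_far = 4
Position 2 (value -19): max_ending_here = -15, max_so_far = 4
Position 3 (value 8): max_ending_here = 8, max_so_far = 8
Position 4 (value 10): max_ending_here = 18, max_so_far = 18
Position 5 (value 4): max_ending_here = 22, max_so_far = 22
Position 6 (value -12): max_ending_here = 10, max_so_far = 22
Position 7 (value -18): max_ending_here = -8, max_so_far = 22
Position 8 (value -19): max_ending_here = -19, max_so_far = 22
Position 9 (value 4): max_ending_here = 4, max_so_far = 22

Maximum subarray: [8, 10, 4]
Maximum sum: 22

The maximum subarray is [8, 10, 4] with sum 22. This subarray runs from index 3 to index 5.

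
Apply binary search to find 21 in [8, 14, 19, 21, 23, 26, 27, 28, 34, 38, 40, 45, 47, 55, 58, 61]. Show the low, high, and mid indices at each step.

Binary search for 21 in [8, 14, 19, 21, 23, 26, 27, 28, 34, 38, 40, 45, 47, 55, 58, 61]:

lo=0, hi=15, mid=7, arr[mid]=28 -> 28 > 21, search left half
lo=0, hi=6, mid=3, arr[mid]=21 -> Found target at index 3!

Binary search finds 21 at index 3 after 2 comparisons. The search repeatedly halves the search space by comparing with the middle element.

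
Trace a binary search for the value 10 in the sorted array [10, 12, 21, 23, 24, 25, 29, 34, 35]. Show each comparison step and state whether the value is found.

Binary search for 10 in [10, 12, 21, 23, 24, 25, 29, 34, 35]:

lo=0, hi=8, mid=4, arr[mid]=24 -> 24 > 10, search left half
lo=0, hi=3, mid=1, arr[mid]=12 -> 12 > 10, search left half
lo=0, hi=0, mid=0, arr[mid]=10 -> Found target at index 0!

Binary search finds 10 at index 0 after 3 comparisons. The search repeatedly halves the search space by comparing with the middle element.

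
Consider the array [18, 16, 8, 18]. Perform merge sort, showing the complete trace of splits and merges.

Merge sort trace:

Split: [18, 16, 8, 18] -> [18, 16] and [8, 18]
  Split: [18, 16] -> [18] and [16]
  Merge: [18] + [16] -> [16, 18]
  Split: [8, 18] -> [8] and [18]
  Merge: [8] + [18] -> [8, 18]
Merge: [16, 18] + [8, 18] -> [8, 16, 18, 18]

Final sorted array: [8, 16, 18, 18]

The merge sort proceeds by recursively splitting the array and merging sorted halves.
After all merges, the sorted array is [8, 16, 18, 18].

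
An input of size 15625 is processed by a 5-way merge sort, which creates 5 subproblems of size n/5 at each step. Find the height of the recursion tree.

For divide and conquer with division factor 5:

Problem sizes at each level:
Level 0: 15625
Level 1: 3125
Level 2: 625
Level 3: 125
Level 4: 25
Level 5: 5
Level 6: 1

The root is level 0 and the size-1 base case is level 6 (the tree spans levels 0 through 6, i.e. 7 levels counting the root), so the depth is the number of divisions: log_5(15625) = 6

The recursion tree depth is log_5(15625) = 6. At each level, the problem size is divided by 5, so it takes 6 divisions to reduce to a base case of size 1. The algorithm makes 5 recursive calls at each level.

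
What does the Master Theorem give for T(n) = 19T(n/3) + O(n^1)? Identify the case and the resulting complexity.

Master Theorem for T(n) = 19T(n/3) + O(n^1):

a = 19, b = 3, c = 1
log_b(a) = log_3(19) = 2.6801

Case 1: c = 1 < log_3(19) = 2.6801
T(n) = O(n^(log_3 19))

For T(n) = 19T(n/3) + O(n^1): log_3(19) = 2.6801. This is Case 1 of the Master Theorem (c < log_b(a), work dominated by leaves), giving O(n^(log_3 19)).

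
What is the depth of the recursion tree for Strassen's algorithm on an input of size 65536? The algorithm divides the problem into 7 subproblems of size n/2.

For divide and conquer with division factor 2:

Problem sizes at each level:
Level 0: 65536
Level 1: 32768
Level 2: 16384
Level 3: 8192
Level 4: 4096
Level 5: 2048
Level 6: 1024
Level 7: 512
Level 8: 256
Level 9: 128
Level 10: 64
Level 11: 32
Level 12: 16
Level 13: 8
Level 14: 4
Level 15: 2
Level 16: 1

The root is level 0 and the size-1 base case is level 16 (the tree spans levels 0 through 16, i.e. 17 levels counting the root), so the depth is the number of divisions: log_2(65536) = 16

The recursion tree depth is log_2(65536) = 16. At each level, the problem size is divided by 2, so it takes 16 divisions to reduce to a base case of size 1. The algorithm makes 7 recursive calls at each level.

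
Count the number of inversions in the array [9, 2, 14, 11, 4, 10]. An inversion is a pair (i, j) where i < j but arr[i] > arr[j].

Finding inversions in [9, 2, 14, 11, 4, 10]:

(0, 1): arr[0]=9 > arr[1]=2
(0, 4): arr[0]=9 > arr[4]=4
(2, 3): arr[2]=14 > arr[3]=11
(2, 4): arr[2]=14 > arr[4]=4
(2, 5): arr[2]=14 > arr[5]=10
(3, 4): arr[3]=11 > arr[4]=4
(3, 5): arr[3]=11 > arr[5]=10

Total inversions: 7

The array has 7 inversion(s): (0,1), (0,4), (2,3), (2,4), (2,5), (3,4), (3,5). Each pair (i,j) satisfies i < j and arr[i] > arr[j].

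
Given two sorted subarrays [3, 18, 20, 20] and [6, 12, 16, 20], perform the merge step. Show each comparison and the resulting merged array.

Merging process:

Compare 3 vs 6: take 3 from left. Merged: [3]
Compare 18 vs 6: take 6 from right. Merged: [3, 6]
Compare 18 vs 12: take 12 from right. Merged: [3, 6, 12]
Compare 18 vs 16: take 16 from right. Merged: [3, 6, 12, 16]
Compare 18 vs 20: take 18 from left. Merged: [3, 6, 12, 16, 18]
Compare 20 vs 20: take 20 from left. Merged: [3, 6, 12, 16, 18, 20]
Compare 20 vs 20: take 20 from left. Merged: [3, 6, 12, 16, 18, 20, 20]
Append remaining from right: [20]. Merged: [3, 6, 12, 16, 18, 20, 20, 20]

Final merged array: [3, 6, 12, 16, 18, 20, 20, 20]
Total comparisons: 7

The merged array is [3, 6, 12, 16, 18, 20, 20, 20], requiring 7 comparisons. The merge step runs in O(n) time where n is the total number of elements.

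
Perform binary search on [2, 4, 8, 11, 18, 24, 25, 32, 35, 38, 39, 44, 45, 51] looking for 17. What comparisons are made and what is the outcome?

Binary search for 17 in [2, 4, 8, 11, 18, 24, 25, 32, 35, 38, 39, 44, 45, 51]:

lo=0, hi=13, mid=6, arr[mid]=25 -> 25 > 17, search left half
lo=0, hi=5, mid=2, arr[mid]=8 -> 8 < 17, search right half
lo=3, hi=5, mid=4, arr[mid]=18 -> 18 > 17, search left half
lo=3, hi=3, mid=3, arr[mid]=11 -> 11 < 17, search right half
lo=4 > hi=3, target 17 not found

Binary search determines that 17 is not in the array after 4 comparisons. The search space was exhausted without finding the target.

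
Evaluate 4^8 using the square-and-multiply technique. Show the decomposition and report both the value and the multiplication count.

Computing 4^8 by squaring (build up from 4^1; each line after the first costs one multiplication):

4^1 = 4
4^2 = (4^1)^2 = 4^2 = 16
4^4 = (4^2)^2 = 16^2 = 256
4^8 = (4^4)^2 = 256^2 = 65536

Result: 65536
Multiplications needed: 3 (3 lines after 4^1)

4^8 = 65536. Using exponentiation by squaring, this requires 3 multiplications. The key idea: if the exponent is even, square the half-power; if odd, multiply by the base once.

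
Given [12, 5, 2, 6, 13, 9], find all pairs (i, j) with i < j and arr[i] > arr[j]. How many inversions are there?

Finding inversions in [12, 5, 2, 6, 13, 9]:

(0, 1): arr[0]=12 > arr[1]=5
(0, 2): arr[0]=12 > arr[2]=2
(0, 3): arr[0]=12 > arr[3]=6
(0, 5): arr[0]=12 > arr[5]=9
(1, 2): arr[1]=5 > arr[2]=2
(4, 5): arr[4]=13 > arr[5]=9

Total inversions: 6

The array has 6 inversion(s): (0,1), (0,2), (0,3), (0,5), (1,2), (4,5). Each pair (i,j) satisfies i < j and arr[i] > arr[j].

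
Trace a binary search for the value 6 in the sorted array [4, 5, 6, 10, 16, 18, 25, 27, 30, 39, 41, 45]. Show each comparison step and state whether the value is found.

Binary search for 6 in [4, 5, 6, 10, 16, 18, 25, 27, 30, 39, 41, 45]:

lo=0, hi=11, mid=5, arr[mid]=18 -> 18 > 6, search left half
lo=0, hi=4, mid=2, arr[mid]=6 -> Found target at index 2!

Binary search finds 6 at index 2 after 2 comparisons. The search repeatedly halves the search space by comparing with the middle element.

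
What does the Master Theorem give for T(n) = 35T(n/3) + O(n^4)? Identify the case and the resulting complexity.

Master Theorem for T(n) = 35T(n/3) + O(n^4):

a = 35, b = 3, c = 4
log_b(a) = log_3(35) = 3.2362

Case 3: c = 4 > log_3(35) = 3.2362
T(n) = O(n^4) = O(n^4)

For T(n) = 35T(n/3) + O(n^4): log_3(35) = 3.2362. This is Case 3 of the Master Theorem (c > log_b(a), work dominated by root), giving O(n^4).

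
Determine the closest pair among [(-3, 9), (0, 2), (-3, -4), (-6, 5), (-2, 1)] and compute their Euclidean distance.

Computing all pairwise distances among 5 points:

d((-3, 9), (0, 2)) = 7.6158
d((-3, 9), (-3, -4)) = 13.0
d((-3, 9), (-6, 5)) = 5.0
d((-3, 9), (-2, 1)) = 8.0623
d((0, 2), (-3, -4)) = 6.7082
d((0, 2), (-6, 5)) = 6.7082
d((0, 2), (-2, 1)) = 2.2361 <-- minimum
d((-3, -4), (-6, 5)) = 9.4868
d((-3, -4), (-2, 1)) = 5.099
d((-6, 5), (-2, 1)) = 5.6569

Closest pair: (0, 2) and (-2, 1) with distance 2.2361

The closest pair is (0, 2) and (-2, 1) with Euclidean distance 2.2361. For 5 points, brute-force pairwise comparison is shown above. For large n, the divide-and-conquer algorithm (sort by x, recurse on halves, check the dividing strip) achieves O(n log n).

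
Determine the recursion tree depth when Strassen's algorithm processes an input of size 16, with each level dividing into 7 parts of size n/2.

For divide and conquer with division factor 2:

Problem sizes at each level:
Level 0: 16
Level 1: 8
Level 2: 4
Level 3: 2
Level 4: 1

The root is level 0 and the size-1 base case is level 4 (the tree spans levels 0 through 4, i.e. 5 levels counting the root), so the depth is the number of divisions: log_2(16) = 4

The recursion tree depth is log_2(16) = 4. At each level, the problem size is divided by 2, so it takes 4 divisions to reduce to a base case of size 1. The algorithm makes 7 recursive calls at each level.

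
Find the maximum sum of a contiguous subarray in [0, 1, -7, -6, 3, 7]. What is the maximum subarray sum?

Using Kadane's algorithm on [0, 1, -7, -6, 3, 7]:

Scanning through the array:
Position 1 (value 1): max_ending_here = 1, max_so_far = 1
Position 2 (value -7): max_ending_here = -6, max_so_far = 1
Position 3 (value -6): max_ending_here = -6, max_so_far = 1
Position 4 (value 3): max_ending_here = 3, max_so_far = 3
Position 5 (value 7): max_ending_here = 10, max_so_far = 10

Maximum subarray: [3, 7]
Maximum sum: 10

The maximum subarray is [3, 7] with sum 10. This subarray runs from index 4 to index 5.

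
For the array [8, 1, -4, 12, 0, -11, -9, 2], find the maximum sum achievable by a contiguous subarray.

Using Kadane's algorithm on [8, 1, -4, 12, 0, -11, -9, 2]:

Scanning through the array:
Position 1 (value 1): max_ending_here = 9, max_so_far = 9
Position 2 (value -4): max_ending_here = 5, max_so_far = 9
Position 3 (value 12): max_ending_here = 17, max_so_far = 17
Position 4 (value 0): max_ending_here = 17, max_so_far = 17
Position 5 (value -11): max_ending_here = 6, max_so_far = 17
Position 6 (value -9): max_ending_here = -3, max_so_far = 17
Position 7 (value 2): max_ending_here = 2, max_so_far = 17

Maximum subarray: [8, 1, -4, 12]
Maximum sum: 17

The maximum subarray is [8, 1, -4, 12] with sum 17. This subarray runs from index 0 to index 3.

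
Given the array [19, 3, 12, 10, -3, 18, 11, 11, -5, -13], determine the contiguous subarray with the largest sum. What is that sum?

Using Kadane's algorithm on [19, 3, 12, 10, -3, 18, 11, 11, -5, -13]:

Scanning through the array:
Position 1 (value 3): max_ending_here = 22, max_so_far = 22
Position 2 (value 12): max_ending_here = 34, max_so_far = 34
Position 3 (value 10): max_ending_here = 44, max_so_far = 44
Position 4 (value -3): max_ending_here = 41, max_so_far = 44
Position 5 (value 18): max_ending_here = 59, max_so_far = 59
Position 6 (value 11): max_ending_here = 70, max_so_far = 70
Position 7 (value 11): max_ending_here = 81, max_so_far = 81
Position 8 (value -5): max_ending_here = 76, max_so_far = 81
Position 9 (value -13): max_ending_here = 63, max_so_far = 81

Maximum subarray: [19, 3, 12, 10, -3, 18, 11, 11]
Maximum sum: 81

The maximum subarray is [19, 3, 12, 10, -3, 18, 11, 11] with sum 81. This subarray runs from index 0 to index 7.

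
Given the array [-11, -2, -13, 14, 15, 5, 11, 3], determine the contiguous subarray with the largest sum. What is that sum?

Using Kadane's algorithm on [-11, -2, -13, 14, 15, 5, 11, 3]:

Scanning through the array:
Position 1 (value -2): max_ending_here = -2, max_so_far = -2
Position 2 (value -13): max_ending_here = -13, max_so_far = -2
Position 3 (value 14): max_ending_here = 14, max_so_far = 14
Position 4 (value 15): max_ending_here = 29, max_so_far = 29
Position 5 (value 5): max_ending_here = 34, max_so_far = 34
Position 6 (value 11): max_ending_here = 45, max_so_far = 45
Position 7 (value 3): max_ending_here = 48, max_so_far = 48

Maximum subarray: [14, 15, 5, 11, 3]
Maximum sum: 48

The maximum subarray is [14, 15, 5, 11, 3] with sum 48. This subarray runs from index 3 to index 7.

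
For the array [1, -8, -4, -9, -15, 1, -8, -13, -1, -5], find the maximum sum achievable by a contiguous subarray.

Using Kadane's algorithm on [1, -8, -4, -9, -15, 1, -8, -13, -1, -5]:

Scanning through the array:
Position 1 (value -8): max_ending_here = -7, max_so_far = 1
Position 2 (value -4): max_ending_here = -4, max_so_far = 1
Position 3 (value -9): max_ending_here = -9, max_so_far = 1
Position 4 (value -15): max_ending_here = -15, max_so_far = 1
Position 5 (value 1): max_ending_here = 1, max_so_far = 1
Position 6 (value -8): max_ending_here = -7, max_so_far = 1
Position 7 (value -13): max_ending_here = -13, max_so_far = 1
Position 8 (value -1): max_ending_here = -1, max_so_far = 1
Position 9 (value -5): max_ending_here = -5, max_so_far = 1

Maximum subarray: [1]
Maximum sum: 1

The maximum subarray is [1] with sum 1. This subarray runs from index 0 to index 0.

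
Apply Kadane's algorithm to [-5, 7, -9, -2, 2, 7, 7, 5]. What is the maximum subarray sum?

Using Kadane's algorithm on [-5, 7, -9, -2, 2, 7, 7, 5]:

Scanning through the array:
Position 1 (value 7): max_ending_here = 7, max_so_far = 7
Position 2 (value -9): max_ending_here = -2, max_so_far = 7
Position 3 (value -2): max_ending_here = -2, max_so_far = 7
Position 4 (value 2): max_ending_here = 2, max_so_far = 7
Position 5 (value 7): max_ending_here = 9, max_so_far = 9
Position 6 (value 7): max_ending_here = 16, max_so_far = 16
Position 7 (value 5): max_ending_here = 21, max_so_far = 21

Maximum subarray: [2, 7, 7, 5]
Maximum sum: 21

The maximum subarray is [2, 7, 7, 5] with sum 21. This subarray runs from index 4 to index 7.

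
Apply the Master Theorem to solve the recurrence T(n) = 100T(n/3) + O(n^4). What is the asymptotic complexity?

Master Theorem for T(n) = 100T(n/3) + O(n^4):

a = 100, b = 3, c = 4
log_b(a) = log_3(100) = 4.1918

Case 1: c = 4 < log_3(100) = 4.1918
T(n) = O(n^(log_3 100))

For T(n) = 100T(n/3) + O(n^4): log_3(100) = 4.1918. This is Case 1 of the Master Theorem (c < log_b(a), work dominated by leaves), giving O(n^(log_3 100)).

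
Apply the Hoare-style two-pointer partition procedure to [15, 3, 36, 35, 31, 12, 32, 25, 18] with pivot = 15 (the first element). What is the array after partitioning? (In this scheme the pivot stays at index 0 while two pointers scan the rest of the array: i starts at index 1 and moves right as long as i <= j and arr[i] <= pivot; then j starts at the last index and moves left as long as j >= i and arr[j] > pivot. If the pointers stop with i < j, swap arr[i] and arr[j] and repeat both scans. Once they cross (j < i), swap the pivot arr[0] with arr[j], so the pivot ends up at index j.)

Hoare-style two-pointer partition with pivot = 15:

Initial array: [15, 3, 36, 35, 31, 12, 32, 25, 18]

Pointers start at i = 1, j = 8.
i stops at index 2 (arr[2]=36 > 15), j stops at index 5 (arr[5]=12 <= 15): swap arr[2] and arr[5], array becomes [15, 3, 12, 35, 31, 36, 32, 25, 18]
i ends at 3, j ends at 2: the pointers have crossed (j < i), so scanning stops.

Swap pivot arr[0] with arr[2] to place pivot at position 2: [12, 3, 15, 35, 31, 36, 32, 25, 18]
Pivot position: 2

After partitioning with pivot 15, the array becomes [12, 3, 15, 35, 31, 36, 32, 25, 18]. The pivot is placed at index 2. All elements to the left of the pivot are <= 15, and all elements to the right are > 15.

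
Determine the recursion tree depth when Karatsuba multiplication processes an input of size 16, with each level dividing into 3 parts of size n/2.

For divide and conquer with division factor 2:

Problem sizes at each level:
Level 0: 16
Level 1: 8
Level 2: 4
Level 3: 2
Level 4: 1

The root is level 0 and the size-1 base case is level 4 (the tree spans levels 0 through 4, i.e. 5 levels counting the root), so the depth is the number of divisions: log_2(16) = 4

The recursion tree depth is log_2(16) = 4. At each level, the problem size is divided by 2, so it takes 4 divisions to reduce to a base case of size 1. The algorithm makes 3 recursive calls at each level.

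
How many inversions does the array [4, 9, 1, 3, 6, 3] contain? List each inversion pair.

Finding inversions in [4, 9, 1, 3, 6, 3]:

(0, 2): arr[0]=4 > arr[2]=1
(0, 3): arr[0]=4 > arr[3]=3
(0, 5): arr[0]=4 > arr[5]=3
(1, 2): arr[1]=9 > arr[2]=1
(1, 3): arr[1]=9 > arr[3]=3
(1, 4): arr[1]=9 > arr[4]=6
(1, 5): arr[1]=9 > arr[5]=3
(4, 5): arr[4]=6 > arr[5]=3

Total inversions: 8

The array has 8 inversion(s): (0,2), (0,3), (0,5), (1,2), (1,3), (1,4), (1,5), (4,5). Each pair (i,j) satisfies i < j and arr[i] > arr[j].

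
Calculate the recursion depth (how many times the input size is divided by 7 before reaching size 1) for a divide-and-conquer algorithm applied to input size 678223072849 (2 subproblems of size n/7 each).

For divide and conquer with division factor 7:

Problem sizes at each level:
Level 0: 678223072849
Level 1: 96889010407
Level 2: 13841287201
Level 3: 1977326743
Level 4: 282475249
Level 5: 40353607
Level 6: 5764801
Level 7: 823543
Level 8: 117649
Level 9: 16807
Level 10: 2401
Level 11: 343
Level 12: 49
Level 13: 7
Level 14: 1

The root is level 0 and the size-1 base case is level 14 (the tree spans levels 0 through 14, i.e. 15 levels counting the root), so the depth is the number of divisions: log_7(678223072849) = 14

The recursion tree depth is log_7(678223072849) = 14. At each level, the problem size is divided by 7, so it takes 14 divisions to reduce to a base case of size 1. The algorithm makes 2 recursive calls at each level.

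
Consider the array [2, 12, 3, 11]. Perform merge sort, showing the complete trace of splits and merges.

Merge sort trace:

Split: [2, 12, 3, 11] -> [2, 12] and [3, 11]
  Split: [2, 12] -> [2] and [12]
  Merge: [2] + [12] -> [2, 12]
  Split: [3, 11] -> [3] and [11]
  Merge: [3] + [11] -> [3, 11]
Merge: [2, 12] + [3, 11] -> [2, 3, 11, 12]

Final sorted array: [2, 3, 11, 12]

The merge sort proceeds by recursively splitting the array and merging sorted halves.
After all merges, the sorted array is [2, 3, 11, 12].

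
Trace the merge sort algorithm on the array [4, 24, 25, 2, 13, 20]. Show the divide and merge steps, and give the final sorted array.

Merge sort trace:

Split: [4, 24, 25, 2, 13, 20] -> [4, 24, 25] and [2, 13, 20]
  Split: [4, 24, 25] -> [4] and [24, 25]
    Split: [24, 25] -> [24] and [25]
    Merge: [24] + [25] -> [24, 25]
  Merge: [4] + [24, 25] -> [4, 24, 25]
  Split: [2, 13, 20] -> [2] and [13, 20]
    Split: [13, 20] -> [13] and [20]
    Merge: [13] + [20] -> [13, 20]
  Merge: [2] + [13, 20] -> [2, 13, 20]
Merge: [4, 24, 25] + [2, 13, 20] -> [2, 4, 13, 20, 24, 25]

Final sorted array: [2, 4, 13, 20, 24, 25]

The merge sort proceeds by recursively splitting the array and merging sorted halves.
After all merges, the sorted array is [2, 4, 13, 20, 24, 25].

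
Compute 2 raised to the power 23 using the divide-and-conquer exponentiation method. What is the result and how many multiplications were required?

Computing 2^23 by squaring (build up from 2^1; each line after the first costs one multiplication):

2^1 = 2
2^2 = (2^1)^2 = 2^2 = 4
2^4 = (2^2)^2 = 4^2 = 16
2^5 = 2 * 2^4 = 2 * 16 = 32
2^10 = (2^5)^2 = 32^2 = 1024
2^11 = 2 * 2^10 = 2 * 1024 = 2048
2^22 = (2^11)^2 = 2048^2 = 4194304
2^23 = 2 * 2^22 = 2 * 4194304 = 8388608

Result: 8388608
Multiplications needed: 7 (7 lines after 2^1)

2^23 = 8388608. Using exponentiation by squaring, this requires 7 multiplications. The key idea: if the exponent is even, square the half-power; if odd, multiply by the base once.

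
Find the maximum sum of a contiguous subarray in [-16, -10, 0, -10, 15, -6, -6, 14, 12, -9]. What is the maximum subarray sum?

Using Kadane's algorithm on [-16, -10, 0, -10, 15, -6, -6, 14, 12, -9]:

Scanning through the array:
Position 1 (value -10): max_ending_here = -10, max_so_far = -10
Position 2 (value 0): max_ending_here = 0, max_so_far = 0
Position 3 (value -10): max_ending_here = -10, max_so_far = 0
Position 4 (value 15): max_ending_here = 15, max_so_far = 15
Position 5 (value -6): max_ending_here = 9, max_so_far = 15
Position 6 (value -6): max_ending_here = 3, max_so_far = 15
Position 7 (value 14): max_ending_here = 17, max_so_far = 17
Position 8 (value 12): max_ending_here = 29, max_so_far = 29
Position 9 (value -9): max_ending_here = 20, max_so_far = 29

Maximum subarray: [15, -6, -6, 14, 12]
Maximum sum: 29

The maximum subarray is [15, -6, -6, 14, 12] with sum 29. This subarray runs from index 4 to index 8.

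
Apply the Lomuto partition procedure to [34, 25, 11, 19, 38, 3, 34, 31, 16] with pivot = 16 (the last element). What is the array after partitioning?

Lomuto partition with pivot = 16:

Initial array: [34, 25, 11, 19, 38, 3, 34, 31, 16]

arr[0]=34 > 16: no swap
arr[1]=25 > 16: no swap
arr[2]=11 <= 16: swap with position 0, array becomes [11, 25, 34, 19, 38, 3, 34, 31, 16]
arr[3]=19 > 16: no swap
arr[4]=38 > 16: no swap
arr[5]=3 <= 16: swap with position 1, array becomes [11, 3, 34, 19, 38, 25, 34, 31, 16]
arr[6]=34 > 16: no swap
arr[7]=31 > 16: no swap

Place pivot at position 2: [11, 3, 16, 19, 38, 25, 34, 31, 34]
Pivot position: 2

After partitioning with pivot 16, the array becomes [11, 3, 16, 19, 38, 25, 34, 31, 34]. The pivot is placed at index 2. All elements to the left of the pivot are <= 16, and all elements to the right are > 16.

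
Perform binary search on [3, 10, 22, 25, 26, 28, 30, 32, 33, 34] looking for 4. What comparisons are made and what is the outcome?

Binary search for 4 in [3, 10, 22, 25, 26, 28, 30, 32, 33, 34]:

lo=0, hi=9, mid=4, arr[mid]=26 -> 26 > 4, search left half
lo=0, hi=3, mid=1, arr[mid]=10 -> 10 > 4, search left half
lo=0, hi=0, mid=0, arr[mid]=3 -> 3 < 4, search right half
lo=1 > hi=0, target 4 not found

Binary search determines that 4 is not in the array after 3 comparisons. The search space was exhausted without finding the target.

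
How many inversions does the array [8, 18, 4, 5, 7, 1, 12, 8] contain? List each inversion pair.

Finding inversions in [8, 18, 4, 5, 7, 1, 12, 8]:

(0, 2): arr[0]=8 > arr[2]=4
(0, 3): arr[0]=8 > arr[3]=5
(0, 4): arr[0]=8 > arr[4]=7
(0, 5): arr[0]=8 > arr[5]=1
(1, 2): arr[1]=18 > arr[2]=4
(1, 3): arr[1]=18 > arr[3]=5
(1, 4): arr[1]=18 > arr[4]=7
(1, 5): arr[1]=18 > arr[5]=1
(1, 6): arr[1]=18 > arr[6]=12
(1, 7): arr[1]=18 > arr[7]=8
(2, 5): arr[2]=4 > arr[5]=1
(3, 5): arr[3]=5 > arr[5]=1
(4, 5): arr[4]=7 > arr[5]=1
(6, 7): arr[6]=12 > arr[7]=8

Total inversions: 14

The array has 14 inversion(s): (0,2), (0,3), (0,4), (0,5), (1,2), (1,3), (1,4), (1,5), (1,6), (1,7), (2,5), (3,5), (4,5), (6,7). Each pair (i,j) satisfies i < j and arr[i] > arr[j].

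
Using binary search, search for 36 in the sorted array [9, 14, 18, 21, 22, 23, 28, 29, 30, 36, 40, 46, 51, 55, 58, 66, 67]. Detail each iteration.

Binary search for 36 in [9, 14, 18, 21, 22, 23, 28, 29, 30, 36, 40, 46, 51, 55, 58, 66, 67]:

lo=0, hi=16, mid=8, arr[mid]=30 -> 30 < 36, search right half
lo=9, hi=16, mid=12, arr[mid]=51 -> 51 > 36, search left half
lo=9, hi=11, mid=10, arr[mid]=40 -> 40 > 36, search left half
lo=9, hi=9, mid=9, arr[mid]=36 -> Found target at index 9!

Binary search finds 36 at index 9 after 4 comparisons. The search repeatedly halves the search space by comparing with the middle element.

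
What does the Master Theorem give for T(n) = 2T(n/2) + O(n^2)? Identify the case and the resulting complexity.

Master Theorem for T(n) = 2T(n/2) + O(n^2):

a = 2, b = 2, c = 2
log_b(a) = log_2(2) = 1.0000

Case 3: c = 2 > log_2(2) = 1.0000
T(n) = O(n^2) = O(n^2)

For T(n) = 2T(n/2) + O(n^2): log_2(2) = 1.0000. This is Case 3 of the Master Theorem (c > log_b(a), work dominated by root), giving O(n^2).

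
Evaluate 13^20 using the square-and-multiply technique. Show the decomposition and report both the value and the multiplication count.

Computing 13^20 by squaring (build up from 13^1; each line after the first costs one multiplication):

13^1 = 13
13^2 = (13^1)^2 = 13^2 = 169
13^4 = (13^2)^2 = 169^2 = 28561
13^5 = 13 * 13^4 = 13 * 28561 = 371293
13^10 = (13^5)^2 = 371293^2 = 137858491849
13^20 = (13^10)^2 = 137858491849^2 = 19004963774880799438801

Result: 19004963774880799438801
Multiplications needed: 5 (5 lines after 13^1)

13^20 = 19004963774880799438801. Using exponentiation by squaring, this requires 5 multiplications. The key idea: if the exponent is even, square the half-power; if odd, multiply by the base once.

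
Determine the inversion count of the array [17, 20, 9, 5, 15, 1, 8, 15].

Finding inversions in [17, 20, 9, 5, 15, 1, 8, 15]:

(0, 2): arr[0]=17 > arr[2]=9
(0, 3): arr[0]=17 > arr[3]=5
(0, 4): arr[0]=17 > arr[4]=15
(0, 5): arr[0]=17 > arr[5]=1
(0, 6): arr[0]=17 > arr[6]=8
(0, 7): arr[0]=17 > arr[7]=15
(1, 2): arr[1]=20 > arr[2]=9
(1, 3): arr[1]=20 > arr[3]=5
(1, 4): arr[1]=20 > arr[4]=15
(1, 5): arr[1]=20 > arr[5]=1
(1, 6): arr[1]=20 > arr[6]=8
(1, 7): arr[1]=20 > arr[7]=15
(2, 3): arr[2]=9 > arr[3]=5
(2, 5): arr[2]=9 > arr[5]=1
(2, 6): arr[2]=9 > arr[6]=8
(3, 5): arr[3]=5 > arr[5]=1
(4, 5): arr[4]=15 > arr[5]=1
(4, 6): arr[4]=15 > arr[6]=8

Total inversions: 18

The array has 18 inversion(s): (0,2), (0,3), (0,4), (0,5), (0,6), (0,7), (1,2), (1,3), (1,4), (1,5), (1,6), (1,7), (2,3), (2,5), (2,6), (3,5), (4,5), (4,6). Each pair (i,j) satisfies i < j and arr[i] > arr[j].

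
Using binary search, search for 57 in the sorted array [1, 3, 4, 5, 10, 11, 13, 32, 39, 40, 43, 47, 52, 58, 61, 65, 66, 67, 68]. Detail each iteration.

Binary search for 57 in [1, 3, 4, 5, 10, 11, 13, 32, 39, 40, 43, 47, 52, 58, 61, 65, 66, 67, 68]:

lo=0, hi=18, mid=9, arr[mid]=40 -> 40 < 57, search right half
lo=10, hi=18, mid=14, arr[mid]=61 -> 61 > 57, search left half
lo=10, hi=13, mid=11, arr[mid]=47 -> 47 < 57, search right half
lo=12, hi=13, mid=12, arr[mid]=52 -> 52 < 57, search right half
lo=13, hi=13, mid=13, arr[mid]=58 -> 58 > 57, search left half
lo=13 > hi=12, target 57 not found

Binary search determines that 57 is not in the array after 5 comparisons. The search space was exhausted without finding the target.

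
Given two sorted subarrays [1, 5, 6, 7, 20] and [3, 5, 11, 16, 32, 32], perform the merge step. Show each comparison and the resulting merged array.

Merging process:

Compare 1 vs 3: take 1 from left. Merged: [1]
Compare 5 vs 3: take 3 from right. Merged: [1, 3]
Compare 5 vs 5: take 5 from left. Merged: [1, 3, 5]
Compare 6 vs 5: take 5 from right. Merged: [1, 3, 5, 5]
Compare 6 vs 11: take 6 from left. Merged: [1, 3, 5, 5, 6]
Compare 7 vs 11: take 7 from left. Merged: [1, 3, 5, 5, 6, 7]
Compare 20 vs 11: take 11 from right. Merged: [1, 3, 5, 5, 6, 7, 11]
Compare 20 vs 16: take 16 from right. Merged: [1, 3, 5, 5, 6, 7, 11, 16]
Compare 20 vs 32: take 20 from left. Merged: [1, 3, 5, 5, 6, 7, 11, 16, 20]
Append remaining from right: [32, 32]. Merged: [1, 3, 5, 5, 6, 7, 11, 16, 20, 32, 32]

Final merged array: [1, 3, 5, 5, 6, 7, 11, 16, 20, 32, 32]
Total comparisons: 9

The merged array is [1, 3, 5, 5, 6, 7, 11, 16, 20, 32, 32], requiring 9 comparisons. The merge step runs in O(n) time where n is the total number of elements.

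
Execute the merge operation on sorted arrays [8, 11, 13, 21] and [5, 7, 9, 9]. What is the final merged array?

Merging process:

Compare 8 vs 5: take 5 from right. Merged: [5]
Compare 8 vs 7: take 7 from right. Merged: [5, 7]
Compare 8 vs 9: take 8 from left. Merged: [5, 7, 8]
Compare 11 vs 9: take 9 from right. Merged: [5, 7, 8, 9]
Compare 11 vs 9: take 9 from right. Merged: [5, 7, 8, 9, 9]
Append remaining from left: [11, 13, 21]. Merged: [5, 7, 8, 9, 9, 11, 13, 21]

Final merged array: [5, 7, 8, 9, 9, 11, 13, 21]
Total comparisons: 5

The merged array is [5, 7, 8, 9, 9, 11, 13, 21], requiring 5 comparisons. The merge step runs in O(n) time where n is the total number of elements.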